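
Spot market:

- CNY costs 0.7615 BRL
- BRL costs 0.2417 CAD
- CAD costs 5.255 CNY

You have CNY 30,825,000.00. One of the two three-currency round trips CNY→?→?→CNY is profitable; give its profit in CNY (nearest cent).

Profit: CNY 1,045,127.93

Profitable loop is CNY → CAD → BRL → CNY:
CNY 30,825,000.00 ÷ 5.255 = CAD 5,865,842.06
CAD 5,865,842.06 ÷ 0.2417 = BRL 24,269,102.42
BRL 24,269,102.42 ÷ 0.7615 = CNY 31,870,127.93
Profit = CNY 31,870,127.93 − CNY 30,825,000.00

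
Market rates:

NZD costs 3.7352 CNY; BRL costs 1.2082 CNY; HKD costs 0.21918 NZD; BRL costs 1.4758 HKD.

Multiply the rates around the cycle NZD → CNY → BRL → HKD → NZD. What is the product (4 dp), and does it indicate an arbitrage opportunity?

Around NZD → CNY → BRL → HKD → NZD: 1 × 3.7352 ÷ 1.2082 × 1.4758 × 0.21918 = 1.000008
Product ≈ 1 (deviation 0.001%, within rounding noise).

1.0000 (no arbitrage)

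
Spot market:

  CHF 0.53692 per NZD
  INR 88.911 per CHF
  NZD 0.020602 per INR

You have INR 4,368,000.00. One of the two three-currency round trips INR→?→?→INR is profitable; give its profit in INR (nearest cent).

Profitable loop is INR → CHF → NZD → INR:
INR 4,368,000.00 ÷ 88.911 = CHF 49,127.78
CHF 49,127.78 ÷ 0.53692 = NZD 91,499.25
NZD 91,499.25 ÷ 0.020602 = INR 4,441,280.17
Profit = INR 4,441,280.17 − INR 4,368,000.00

Profit: INR 73,280.17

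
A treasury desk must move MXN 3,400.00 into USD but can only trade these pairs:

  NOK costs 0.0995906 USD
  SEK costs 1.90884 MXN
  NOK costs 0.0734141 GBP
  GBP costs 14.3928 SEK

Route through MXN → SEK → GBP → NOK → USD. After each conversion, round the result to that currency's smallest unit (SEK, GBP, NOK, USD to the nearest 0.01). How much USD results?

MXN 3,400.00 ÷ 1.90884 = SEK 1,781.19
SEK 1,781.19 ÷ 14.3928 = GBP 123.76
GBP 123.76 ÷ 0.0734141 = NOK 1,685.78
NOK 1,685.78 × 0.0995906 = USD 167.89

USD 167.89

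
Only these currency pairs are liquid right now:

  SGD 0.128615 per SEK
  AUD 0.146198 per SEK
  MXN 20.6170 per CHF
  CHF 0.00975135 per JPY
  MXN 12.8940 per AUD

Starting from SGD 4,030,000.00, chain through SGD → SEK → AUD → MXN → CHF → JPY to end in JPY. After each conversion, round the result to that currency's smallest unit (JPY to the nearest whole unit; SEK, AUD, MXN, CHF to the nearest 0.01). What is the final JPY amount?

SGD 4,030,000.00 ÷ 0.128615 = SEK 31,333,825.76
SEK 31,333,825.76 × 0.146198 = AUD 4,580,942.66
AUD 4,580,942.66 × 12.8940 = MXN 59,066,674.66
MXN 59,066,674.66 ÷ 20.6170 = CHF 2,864,950.02
CHF 2,864,950.02 ÷ 0.00975135 = JPY 293,800,348

JPY 293,800,348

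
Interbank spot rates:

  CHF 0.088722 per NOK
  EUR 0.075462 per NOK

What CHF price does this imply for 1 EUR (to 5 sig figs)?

EUR/CHF = 1.1757

1 EUR ÷ 0.075462 = 13.2517 NOK
13.2517 NOK × 0.088722 = 1.17572 CHF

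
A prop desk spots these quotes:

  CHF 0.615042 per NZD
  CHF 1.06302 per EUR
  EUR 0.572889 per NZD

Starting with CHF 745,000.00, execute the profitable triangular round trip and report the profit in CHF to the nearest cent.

Profitable loop is CHF → EUR → NZD → CHF:
CHF 745,000.00 ÷ 1.06302 = EUR 700,833.47
EUR 700,833.47 ÷ 0.572889 = NZD 1,223,332.05
NZD 1,223,332.05 × 0.615042 = CHF 752,400.59
Profit = CHF 752,400.59 − CHF 745,000.00

Profit: CHF 7,400.59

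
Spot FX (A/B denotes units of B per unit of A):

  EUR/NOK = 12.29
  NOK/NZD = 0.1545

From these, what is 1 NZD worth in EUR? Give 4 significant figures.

NZD/EUR = 0.5266

1 NZD ÷ 0.1545 = 6.47249 NOK
6.47249 NOK ÷ 12.29 = 0.526647 EUR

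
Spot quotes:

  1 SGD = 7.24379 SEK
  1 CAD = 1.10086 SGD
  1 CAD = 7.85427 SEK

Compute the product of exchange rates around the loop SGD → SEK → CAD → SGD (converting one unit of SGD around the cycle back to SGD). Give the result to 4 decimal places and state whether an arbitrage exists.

Around SGD → SEK → CAD → SGD: 1 × 7.24379 ÷ 7.85427 × 1.10086 = 1.015295
Product > 1; profitable direction is SGD → SEK → CAD → SGD.

1.0153 (arbitrage exists)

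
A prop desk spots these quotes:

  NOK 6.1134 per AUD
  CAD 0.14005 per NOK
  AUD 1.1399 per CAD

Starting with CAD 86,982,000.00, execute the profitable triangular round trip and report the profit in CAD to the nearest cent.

Profit: CAD 2,142,418.62

Profitable loop is CAD → NOK → AUD → CAD:
CAD 86,982,000.00 ÷ 0.14005 = NOK 621,078,186.36
NOK 621,078,186.36 ÷ 6.1134 = AUD 101,592,924.78
AUD 101,592,924.78 ÷ 1.1399 = CAD 89,124,418.62
Profit = CAD 89,124,418.62 − CAD 86,982,000.00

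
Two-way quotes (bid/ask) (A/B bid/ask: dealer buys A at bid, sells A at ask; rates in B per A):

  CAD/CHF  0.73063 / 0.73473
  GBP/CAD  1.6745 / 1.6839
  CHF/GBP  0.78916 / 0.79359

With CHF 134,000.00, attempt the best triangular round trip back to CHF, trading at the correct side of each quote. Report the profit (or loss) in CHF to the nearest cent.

Best loop CHF → CAD → GBP → CHF:
CHF 134,000.00 ÷ 0.73473 (buy CAD at ask) = CAD 182,379.92
CAD 182,379.92 ÷ 1.6839 (buy GBP at ask) = GBP 108,308.05
GBP 108,308.05 ÷ 0.79359 (buy CHF at ask) = CHF 136,478.59

Net profit: CHF 2,478.59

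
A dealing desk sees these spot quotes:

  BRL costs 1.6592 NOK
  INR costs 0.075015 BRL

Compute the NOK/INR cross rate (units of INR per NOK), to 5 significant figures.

1 NOK ÷ 1.6592 = 0.6027 BRL
0.6027 BRL ÷ 0.075015 = 8.03439 INR

NOK/INR = 8.0344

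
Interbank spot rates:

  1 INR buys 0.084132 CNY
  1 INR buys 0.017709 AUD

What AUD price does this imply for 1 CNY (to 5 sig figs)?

1 CNY ÷ 0.084132 = 11.8861 INR
11.8861 INR × 0.017709 = 0.210491 AUD

CNY/AUD = 0.21049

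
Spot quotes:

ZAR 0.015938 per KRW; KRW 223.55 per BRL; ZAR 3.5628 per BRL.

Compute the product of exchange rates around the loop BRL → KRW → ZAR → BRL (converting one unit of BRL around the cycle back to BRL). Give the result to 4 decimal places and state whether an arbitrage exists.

1.0000 (no arbitrage)

Around BRL → KRW → ZAR → BRL: 1 × 223.55 × 0.015938 ÷ 3.5628 = 1.000039
Product ≈ 1 (deviation 0.004%, within rounding noise).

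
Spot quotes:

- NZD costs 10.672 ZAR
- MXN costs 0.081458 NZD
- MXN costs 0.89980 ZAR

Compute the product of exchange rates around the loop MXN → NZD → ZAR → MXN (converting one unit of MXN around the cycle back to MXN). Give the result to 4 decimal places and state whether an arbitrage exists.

0.9661 (arbitrage exists)

Around MXN → NZD → ZAR → MXN: 1 × 0.081458 × 10.672 ÷ 0.89980 = 0.966126
Product < 1; profitable direction is MXN → ZAR → NZD → MXN.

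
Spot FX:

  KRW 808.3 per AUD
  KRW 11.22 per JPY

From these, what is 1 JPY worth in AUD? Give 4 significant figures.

JPY/AUD = 0.01388

1 JPY × 11.22 = 11.22 KRW
11.22 KRW ÷ 808.3 = 0.013881 AUD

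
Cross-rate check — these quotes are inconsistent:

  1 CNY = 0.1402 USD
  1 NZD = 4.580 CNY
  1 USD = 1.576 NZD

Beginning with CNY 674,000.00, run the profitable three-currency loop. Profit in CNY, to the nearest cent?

Profitable loop is CNY → USD → NZD → CNY:
CNY 674,000.00 × 0.1402 = USD 94,494.80
USD 94,494.80 × 1.576 = NZD 148,923.80
NZD 148,923.80 × 4.580 = CNY 682,071.03
Profit = CNY 682,071.03 − CNY 674,000.00

Profit: CNY 8,071.03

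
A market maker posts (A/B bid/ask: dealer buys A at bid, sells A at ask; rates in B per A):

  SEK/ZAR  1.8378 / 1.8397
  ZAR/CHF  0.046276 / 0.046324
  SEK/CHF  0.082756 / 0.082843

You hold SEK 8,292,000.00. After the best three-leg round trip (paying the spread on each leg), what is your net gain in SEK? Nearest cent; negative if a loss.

Best loop SEK → ZAR → CHF → SEK:
SEK 8,292,000.00 × 1.8378 (sell SEK at bid) = ZAR 15,239,037.60
ZAR 15,239,037.60 × 0.046276 (sell ZAR at bid) = CHF 705,201.70
CHF 705,201.70 ÷ 0.082843 (buy SEK at ask) = SEK 8,512,508.05

Net profit: SEK 220,508.05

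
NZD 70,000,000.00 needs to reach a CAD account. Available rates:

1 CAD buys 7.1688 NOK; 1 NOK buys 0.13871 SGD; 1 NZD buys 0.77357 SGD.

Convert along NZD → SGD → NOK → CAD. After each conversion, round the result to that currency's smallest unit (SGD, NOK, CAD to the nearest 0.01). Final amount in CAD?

NZD 70,000,000.00 × 0.77357 = SGD 54,149,900.00
SGD 54,149,900.00 ÷ 0.13871 = NOK 390,382,092.13
NOK 390,382,092.13 ÷ 7.1688 = CAD 54,455,709.76

CAD 54,455,709.76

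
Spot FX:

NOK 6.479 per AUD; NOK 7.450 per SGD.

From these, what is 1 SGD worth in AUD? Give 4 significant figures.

1 SGD × 7.450 = 7.45 NOK
7.45 NOK ÷ 6.479 = 1.14987 AUD

SGD/AUD = 1.150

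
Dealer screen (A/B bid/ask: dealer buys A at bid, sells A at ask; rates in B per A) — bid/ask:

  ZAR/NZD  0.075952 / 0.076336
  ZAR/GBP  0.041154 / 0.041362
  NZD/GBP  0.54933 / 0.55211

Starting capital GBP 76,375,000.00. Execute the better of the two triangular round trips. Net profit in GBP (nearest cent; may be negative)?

Net profit: GBP 666,055.59

Best loop GBP → ZAR → NZD → GBP:
GBP 76,375,000.00 ÷ 0.041362 (buy ZAR at ask) = ZAR 1,846,501,619.84
ZAR 1,846,501,619.84 × 0.075952 (sell ZAR at bid) = NZD 140,245,491.03
NZD 140,245,491.03 × 0.54933 (sell NZD at bid) = GBP 77,041,055.59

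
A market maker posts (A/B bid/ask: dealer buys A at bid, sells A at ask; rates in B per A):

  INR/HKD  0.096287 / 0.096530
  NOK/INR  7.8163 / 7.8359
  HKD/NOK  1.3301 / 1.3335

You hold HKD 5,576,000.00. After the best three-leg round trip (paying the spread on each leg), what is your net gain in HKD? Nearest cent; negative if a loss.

Best loop HKD → NOK → INR → HKD:
HKD 5,576,000.00 × 1.3301 (sell HKD at bid) = NOK 7,416,637.60
NOK 7,416,637.60 × 7.8163 (sell NOK at bid) = INR 57,970,664.47
INR 57,970,664.47 × 0.096287 (sell INR at bid) = HKD 5,581,821.37

Net profit: HKD 5,821.37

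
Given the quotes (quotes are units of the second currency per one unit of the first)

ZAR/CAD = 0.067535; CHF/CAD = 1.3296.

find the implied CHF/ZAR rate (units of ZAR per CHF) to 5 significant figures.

CHF/ZAR = 19.688

1 CHF × 1.3296 = 1.3296 CAD
1.3296 CAD ÷ 0.067535 = 19.6876 ZAR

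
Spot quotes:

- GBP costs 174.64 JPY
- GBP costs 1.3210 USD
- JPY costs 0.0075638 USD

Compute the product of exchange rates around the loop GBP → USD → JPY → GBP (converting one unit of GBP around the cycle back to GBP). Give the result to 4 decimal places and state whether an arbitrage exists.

1.0000 (no arbitrage)

Around GBP → USD → JPY → GBP: 1 × 1.3210 ÷ 0.0075638 ÷ 174.64 = 1.000044
Product ≈ 1 (deviation 0.004%, within rounding noise).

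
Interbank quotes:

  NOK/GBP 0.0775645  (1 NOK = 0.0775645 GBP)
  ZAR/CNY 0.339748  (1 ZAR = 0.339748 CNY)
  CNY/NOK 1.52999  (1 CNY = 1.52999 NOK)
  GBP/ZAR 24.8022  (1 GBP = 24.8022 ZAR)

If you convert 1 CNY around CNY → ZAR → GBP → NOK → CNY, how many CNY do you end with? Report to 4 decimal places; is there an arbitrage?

1.0000 (no arbitrage)

Around CNY → ZAR → GBP → NOK → CNY: 1 ÷ 0.339748 ÷ 24.8022 ÷ 0.0775645 ÷ 1.52999 = 1.000003
Product ≈ 1 (deviation 0.000%, within rounding noise).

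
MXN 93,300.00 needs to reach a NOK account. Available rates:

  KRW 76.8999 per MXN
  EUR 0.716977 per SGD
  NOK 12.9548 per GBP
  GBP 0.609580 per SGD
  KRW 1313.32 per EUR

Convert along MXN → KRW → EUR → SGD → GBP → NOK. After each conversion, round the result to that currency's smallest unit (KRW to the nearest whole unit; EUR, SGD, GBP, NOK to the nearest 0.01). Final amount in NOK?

NOK 60,171.81

MXN 93,300.00 × 76.8999 = KRW 7,174,761
KRW 7,174,761 ÷ 1313.32 = EUR 5,463.07
EUR 5,463.07 ÷ 0.716977 = SGD 7,619.59
SGD 7,619.59 × 0.609580 = GBP 4,644.75
GBP 4,644.75 × 12.9548 = NOK 60,171.81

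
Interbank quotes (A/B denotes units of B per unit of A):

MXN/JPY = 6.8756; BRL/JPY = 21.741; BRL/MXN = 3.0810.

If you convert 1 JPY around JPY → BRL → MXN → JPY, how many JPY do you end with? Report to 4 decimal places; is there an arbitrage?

0.9744 (arbitrage exists)

Around JPY → BRL → MXN → JPY: 1 ÷ 21.741 × 3.0810 × 6.8756 = 0.974367
Product < 1; profitable direction is JPY → MXN → BRL → JPY.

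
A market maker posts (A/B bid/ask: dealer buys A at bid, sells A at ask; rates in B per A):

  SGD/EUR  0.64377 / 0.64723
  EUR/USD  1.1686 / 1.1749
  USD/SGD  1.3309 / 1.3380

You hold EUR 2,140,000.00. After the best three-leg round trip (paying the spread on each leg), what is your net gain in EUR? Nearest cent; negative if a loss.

Net profit: EUR 2,672.59

Best loop EUR → USD → SGD → EUR:
EUR 2,140,000.00 × 1.1686 (sell EUR at bid) = USD 2,500,804.00
USD 2,500,804.00 × 1.3309 (sell USD at bid) = SGD 3,328,320.04
SGD 3,328,320.04 × 0.64377 (sell SGD at bid) = EUR 2,142,672.59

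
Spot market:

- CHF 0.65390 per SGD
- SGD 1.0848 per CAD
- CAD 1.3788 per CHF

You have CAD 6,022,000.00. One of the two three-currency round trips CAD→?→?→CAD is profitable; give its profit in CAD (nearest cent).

Profit: CAD 135,131.97

Profitable loop is CAD → CHF → SGD → CAD:
CAD 6,022,000.00 ÷ 1.3788 = CHF 4,367,566.00
CHF 4,367,566.00 ÷ 0.65390 = SGD 6,679,256.77
SGD 6,679,256.77 ÷ 1.0848 = CAD 6,157,131.97
Profit = CAD 6,157,131.97 − CAD 6,022,000.00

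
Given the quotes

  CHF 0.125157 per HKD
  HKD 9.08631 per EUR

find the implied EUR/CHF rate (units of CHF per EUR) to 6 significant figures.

EUR/CHF = 1.13722

1 EUR × 9.08631 = 9.08631 HKD
9.08631 HKD × 0.125157 = 1.13722 CHF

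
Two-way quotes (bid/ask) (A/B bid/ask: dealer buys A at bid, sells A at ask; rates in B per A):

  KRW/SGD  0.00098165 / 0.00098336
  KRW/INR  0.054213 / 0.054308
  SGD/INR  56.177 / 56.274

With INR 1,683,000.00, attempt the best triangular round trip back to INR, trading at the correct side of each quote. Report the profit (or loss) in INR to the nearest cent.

Net profit: INR 25,974.26

Best loop INR → KRW → SGD → INR:
INR 1,683,000.00 ÷ 0.054308 (buy KRW at ask) = KRW 30,989,909
KRW 30,989,909 × 0.00098165 (sell KRW at bid) = SGD 30,421.24
SGD 30,421.24 × 56.177 (sell SGD at bid) = INR 1,708,974.26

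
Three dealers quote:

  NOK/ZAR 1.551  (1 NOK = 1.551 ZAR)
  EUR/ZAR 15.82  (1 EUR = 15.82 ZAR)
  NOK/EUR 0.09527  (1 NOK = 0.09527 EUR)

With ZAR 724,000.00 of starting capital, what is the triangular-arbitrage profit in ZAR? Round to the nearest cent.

Profitable loop is ZAR → EUR → NOK → ZAR:
ZAR 724,000.00 ÷ 15.82 = EUR 45,764.85
EUR 45,764.85 ÷ 0.09527 = NOK 480,370.05
NOK 480,370.05 × 1.551 = ZAR 745,053.95
Profit = ZAR 745,053.95 − ZAR 724,000.00

Profit: ZAR 21,053.95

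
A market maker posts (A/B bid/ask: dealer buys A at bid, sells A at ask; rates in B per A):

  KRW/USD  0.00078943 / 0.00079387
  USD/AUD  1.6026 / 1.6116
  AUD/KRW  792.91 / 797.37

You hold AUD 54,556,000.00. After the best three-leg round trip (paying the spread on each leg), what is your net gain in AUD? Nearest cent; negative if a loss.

Best loop AUD → KRW → USD → AUD:
AUD 54,556,000.00 × 792.91 (sell AUD at bid) = KRW 43,257,997,960
KRW 43,257,997,960 × 0.00078943 (sell KRW at bid) = USD 34,149,161.33
USD 34,149,161.33 × 1.6026 (sell USD at bid) = AUD 54,727,445.95

Net profit: AUD 171,445.95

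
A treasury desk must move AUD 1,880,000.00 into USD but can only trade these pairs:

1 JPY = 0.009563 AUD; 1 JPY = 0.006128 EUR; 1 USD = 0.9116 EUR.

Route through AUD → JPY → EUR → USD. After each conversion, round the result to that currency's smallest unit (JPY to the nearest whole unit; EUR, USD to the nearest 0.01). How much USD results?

USD 1,321,533.37

AUD 1,880,000.00 ÷ 0.009563 = JPY 196,591,028
JPY 196,591,028 × 0.006128 = EUR 1,204,709.82
EUR 1,204,709.82 ÷ 0.9116 = USD 1,321,533.37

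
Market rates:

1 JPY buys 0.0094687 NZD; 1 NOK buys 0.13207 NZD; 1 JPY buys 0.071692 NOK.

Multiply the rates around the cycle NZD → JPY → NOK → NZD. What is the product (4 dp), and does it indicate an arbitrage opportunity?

1.0000 (no arbitrage)

Around NZD → JPY → NOK → NZD: 1 ÷ 0.0094687 × 0.071692 × 0.13207 = 0.999964
Product ≈ 1 (deviation 0.004%, within rounding noise).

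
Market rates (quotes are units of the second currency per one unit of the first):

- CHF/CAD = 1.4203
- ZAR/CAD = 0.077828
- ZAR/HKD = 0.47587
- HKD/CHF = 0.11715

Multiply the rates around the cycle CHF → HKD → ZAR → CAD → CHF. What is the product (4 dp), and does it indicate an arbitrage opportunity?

Around CHF → HKD → ZAR → CAD → CHF: 1 ÷ 0.11715 ÷ 0.47587 × 0.077828 ÷ 1.4203 = 0.982936
Product < 1; profitable direction is CHF → CAD → ZAR → HKD → CHF.

0.9829 (arbitrage exists)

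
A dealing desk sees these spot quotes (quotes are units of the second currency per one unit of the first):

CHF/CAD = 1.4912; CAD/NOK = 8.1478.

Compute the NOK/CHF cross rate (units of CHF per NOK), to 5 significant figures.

NOK/CHF = 0.082305

1 NOK ÷ 8.1478 = 0.122733 CAD
0.122733 CAD ÷ 1.4912 = 0.0823045 CHF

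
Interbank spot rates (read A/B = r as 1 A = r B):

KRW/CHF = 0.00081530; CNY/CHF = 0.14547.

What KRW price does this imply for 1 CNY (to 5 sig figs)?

CNY/KRW = 178.43

1 CNY × 0.14547 = 0.14547 CHF
0.14547 CHF ÷ 0.00081530 = 178.425 KRW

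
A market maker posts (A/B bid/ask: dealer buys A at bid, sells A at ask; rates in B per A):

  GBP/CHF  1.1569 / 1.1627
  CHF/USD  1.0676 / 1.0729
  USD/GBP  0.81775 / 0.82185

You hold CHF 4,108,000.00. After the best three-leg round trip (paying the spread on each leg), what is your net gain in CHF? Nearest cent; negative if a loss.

Net profit: CHF 41,114.06

Best loop CHF → USD → GBP → CHF:
CHF 4,108,000.00 × 1.0676 (sell CHF at bid) = USD 4,385,700.80
USD 4,385,700.80 × 0.81775 (sell USD at bid) = GBP 3,586,406.83
GBP 3,586,406.83 × 1.1569 (sell GBP at bid) = CHF 4,149,114.06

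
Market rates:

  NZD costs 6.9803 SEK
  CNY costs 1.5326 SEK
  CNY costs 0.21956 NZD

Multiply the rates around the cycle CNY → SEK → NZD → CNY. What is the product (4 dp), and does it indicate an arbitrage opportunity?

Around CNY → SEK → NZD → CNY: 1 × 1.5326 ÷ 6.9803 ÷ 0.21956 = 1.000003
Product ≈ 1 (deviation 0.000%, within rounding noise).

1.0000 (no arbitrage)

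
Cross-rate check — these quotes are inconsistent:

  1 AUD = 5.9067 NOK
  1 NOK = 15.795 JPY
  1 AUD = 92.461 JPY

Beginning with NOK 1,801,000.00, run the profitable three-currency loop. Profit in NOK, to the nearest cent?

Profit: NOK 16,270.89

Profitable loop is NOK → JPY → AUD → NOK:
NOK 1,801,000.00 × 15.795 = JPY 28,446,795
JPY 28,446,795 ÷ 92.461 = AUD 307,662.64
AUD 307,662.64 × 5.9067 = NOK 1,817,270.89
Profit = NOK 1,817,270.89 − NOK 1,801,000.00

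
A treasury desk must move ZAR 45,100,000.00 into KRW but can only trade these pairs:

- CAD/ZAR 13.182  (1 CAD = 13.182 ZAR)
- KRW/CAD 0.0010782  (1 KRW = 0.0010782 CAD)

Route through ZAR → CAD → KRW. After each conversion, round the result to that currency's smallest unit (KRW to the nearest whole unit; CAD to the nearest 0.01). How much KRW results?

KRW 3,173,188,759

ZAR 45,100,000.00 ÷ 13.182 = CAD 3,421,332.12
CAD 3,421,332.12 ÷ 0.0010782 = KRW 3,173,188,759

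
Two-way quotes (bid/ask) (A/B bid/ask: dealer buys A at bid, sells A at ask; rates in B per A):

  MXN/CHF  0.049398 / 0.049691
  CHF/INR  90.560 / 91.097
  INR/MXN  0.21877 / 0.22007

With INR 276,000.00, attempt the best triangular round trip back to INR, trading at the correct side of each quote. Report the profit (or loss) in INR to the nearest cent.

Net profit: INR 1,055.28

Best loop INR → CHF → MXN → INR:
INR 276,000.00 ÷ 91.097 (buy CHF at ask) = CHF 3,029.74
CHF 3,029.74 ÷ 0.049691 (buy MXN at ask) = MXN 60,971.55
MXN 60,971.55 ÷ 0.22007 (buy INR at ask) = INR 277,055.28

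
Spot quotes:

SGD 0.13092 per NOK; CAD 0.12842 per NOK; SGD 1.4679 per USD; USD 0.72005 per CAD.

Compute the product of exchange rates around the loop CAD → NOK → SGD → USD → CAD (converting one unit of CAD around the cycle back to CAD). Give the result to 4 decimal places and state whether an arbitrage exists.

0.9645 (arbitrage exists)

Around CAD → NOK → SGD → USD → CAD: 1 ÷ 0.12842 × 0.13092 ÷ 1.4679 ÷ 0.72005 = 0.964527
Product < 1; profitable direction is CAD → USD → SGD → NOK → CAD.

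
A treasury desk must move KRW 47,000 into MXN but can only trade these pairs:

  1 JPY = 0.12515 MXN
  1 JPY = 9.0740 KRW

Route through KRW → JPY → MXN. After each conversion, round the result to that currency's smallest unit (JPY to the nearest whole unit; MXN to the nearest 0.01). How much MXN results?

MXN 648.28

KRW 47,000 ÷ 9.0740 = JPY 5,180
JPY 5,180 × 0.12515 = MXN 648.28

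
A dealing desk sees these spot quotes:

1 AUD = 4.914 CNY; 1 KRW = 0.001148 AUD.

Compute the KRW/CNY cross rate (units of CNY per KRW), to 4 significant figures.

KRW/CNY = 0.005641

1 KRW × 0.001148 = 0.001148 AUD
0.001148 AUD × 4.914 = 0.00564127 CNY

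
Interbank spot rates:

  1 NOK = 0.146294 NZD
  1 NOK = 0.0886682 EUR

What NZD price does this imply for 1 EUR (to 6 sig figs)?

1 EUR ÷ 0.0886682 = 11.278 NOK
11.278 NOK × 0.146294 = 1.6499 NZD

EUR/NZD = 1.64990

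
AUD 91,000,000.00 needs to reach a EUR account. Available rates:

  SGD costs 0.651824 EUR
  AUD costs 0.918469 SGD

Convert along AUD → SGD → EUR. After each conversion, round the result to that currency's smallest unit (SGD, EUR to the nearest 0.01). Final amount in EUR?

AUD 91,000,000.00 × 0.918469 = SGD 83,580,679.00
SGD 83,580,679.00 × 0.651824 = EUR 54,479,892.51

EUR 54,479,892.51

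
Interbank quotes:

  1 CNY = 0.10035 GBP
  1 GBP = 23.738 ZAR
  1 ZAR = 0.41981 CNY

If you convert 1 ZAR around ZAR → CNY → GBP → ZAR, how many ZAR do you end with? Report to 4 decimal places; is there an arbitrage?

Around ZAR → CNY → GBP → ZAR: 1 × 0.41981 × 0.10035 × 23.738 = 1.000033
Product ≈ 1 (deviation 0.003%, within rounding noise).

1.0000 (no arbitrage)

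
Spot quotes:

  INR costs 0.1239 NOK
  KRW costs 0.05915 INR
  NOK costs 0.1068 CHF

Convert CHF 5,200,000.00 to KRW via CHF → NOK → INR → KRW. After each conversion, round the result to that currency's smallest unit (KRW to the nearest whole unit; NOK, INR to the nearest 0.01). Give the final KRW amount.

CHF 5,200,000.00 ÷ 0.1068 = NOK 48,689,138.58
NOK 48,689,138.58 ÷ 0.1239 = INR 392,971,255.69
INR 392,971,255.69 ÷ 0.05915 = KRW 6,643,639,149

KRW 6,643,639,149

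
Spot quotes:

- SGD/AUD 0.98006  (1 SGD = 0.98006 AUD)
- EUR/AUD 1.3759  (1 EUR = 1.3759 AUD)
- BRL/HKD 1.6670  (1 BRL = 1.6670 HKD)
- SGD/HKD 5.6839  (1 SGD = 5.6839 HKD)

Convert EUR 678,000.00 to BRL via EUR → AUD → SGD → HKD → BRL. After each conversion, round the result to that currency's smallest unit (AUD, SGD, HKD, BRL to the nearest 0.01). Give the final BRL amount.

EUR 678,000.00 × 1.3759 = AUD 932,860.20
AUD 932,860.20 ÷ 0.98006 = SGD 951,839.89
SGD 951,839.89 × 5.6839 = HKD 5,410,162.75
HKD 5,410,162.75 ÷ 1.6670 = BRL 3,245,448.56

BRL 3,245,448.56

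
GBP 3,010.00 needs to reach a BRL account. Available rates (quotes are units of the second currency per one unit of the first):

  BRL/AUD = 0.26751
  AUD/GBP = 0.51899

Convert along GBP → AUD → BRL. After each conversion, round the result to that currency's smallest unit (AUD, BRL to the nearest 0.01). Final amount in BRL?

GBP 3,010.00 ÷ 0.51899 = AUD 5,799.73
AUD 5,799.73 ÷ 0.26751 = BRL 21,680.42

BRL 21,680.42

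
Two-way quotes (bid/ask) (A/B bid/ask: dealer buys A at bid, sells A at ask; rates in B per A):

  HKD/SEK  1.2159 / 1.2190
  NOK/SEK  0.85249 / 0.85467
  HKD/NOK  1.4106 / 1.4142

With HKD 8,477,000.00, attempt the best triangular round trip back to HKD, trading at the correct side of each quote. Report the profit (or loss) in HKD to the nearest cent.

Net profit: HKD 50,677.13

Best loop HKD → SEK → NOK → HKD:
HKD 8,477,000.00 × 1.2159 (sell HKD at bid) = SEK 10,307,184.30
SEK 10,307,184.30 ÷ 0.85467 (buy NOK at ask) = NOK 12,059,840.99
NOK 12,059,840.99 ÷ 1.4142 (buy HKD at ask) = HKD 8,527,677.13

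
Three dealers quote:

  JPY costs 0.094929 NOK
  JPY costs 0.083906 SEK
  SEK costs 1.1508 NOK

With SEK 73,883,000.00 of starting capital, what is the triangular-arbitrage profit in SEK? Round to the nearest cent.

Profit: SEK 1,268,644.17

Profitable loop is SEK → NOK → JPY → SEK:
SEK 73,883,000.00 × 1.1508 = NOK 85,024,556.40
NOK 85,024,556.40 ÷ 0.094929 = JPY 895,664,722
JPY 895,664,722 × 0.083906 = SEK 75,151,644.17
Profit = SEK 75,151,644.17 − SEK 73,883,000.00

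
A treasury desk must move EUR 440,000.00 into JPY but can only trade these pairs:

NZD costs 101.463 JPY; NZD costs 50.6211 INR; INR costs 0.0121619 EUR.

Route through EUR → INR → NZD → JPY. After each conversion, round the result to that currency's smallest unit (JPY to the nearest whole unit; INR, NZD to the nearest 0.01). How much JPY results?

EUR 440,000.00 ÷ 0.0121619 = INR 36,178,557.63
INR 36,178,557.63 ÷ 50.6211 = NZD 714,693.23
NZD 714,693.23 × 101.463 = JPY 72,514,919

JPY 72,514,919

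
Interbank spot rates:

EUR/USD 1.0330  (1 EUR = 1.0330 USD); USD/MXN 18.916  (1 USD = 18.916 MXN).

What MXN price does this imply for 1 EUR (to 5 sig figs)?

1 EUR × 1.0330 = 1.033 USD
1.033 USD × 18.916 = 19.5402 MXN

EUR/MXN = 19.540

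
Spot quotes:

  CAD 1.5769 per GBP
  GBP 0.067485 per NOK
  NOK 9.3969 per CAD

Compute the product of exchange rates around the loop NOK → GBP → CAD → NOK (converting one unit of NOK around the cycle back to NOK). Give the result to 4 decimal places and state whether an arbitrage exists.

1.0000 (no arbitrage)

Around NOK → GBP → CAD → NOK: 1 × 0.067485 × 1.5769 × 9.3969 = 0.999991
Product ≈ 1 (deviation 0.001%, within rounding noise).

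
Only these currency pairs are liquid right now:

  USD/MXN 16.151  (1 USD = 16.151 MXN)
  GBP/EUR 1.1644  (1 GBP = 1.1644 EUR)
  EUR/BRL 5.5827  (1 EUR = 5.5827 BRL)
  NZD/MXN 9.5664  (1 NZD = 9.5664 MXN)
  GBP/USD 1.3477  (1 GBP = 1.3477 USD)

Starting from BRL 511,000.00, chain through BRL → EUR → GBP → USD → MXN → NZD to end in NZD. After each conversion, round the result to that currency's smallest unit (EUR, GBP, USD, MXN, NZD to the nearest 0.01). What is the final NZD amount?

NZD 178,862.18

BRL 511,000.00 ÷ 5.5827 = EUR 91,532.77
EUR 91,532.77 ÷ 1.1644 = GBP 78,609.39
GBP 78,609.39 × 1.3477 = USD 105,941.87
USD 105,941.87 × 16.151 = MXN 1,711,067.14
MXN 1,711,067.14 ÷ 9.5664 = NZD 178,862.18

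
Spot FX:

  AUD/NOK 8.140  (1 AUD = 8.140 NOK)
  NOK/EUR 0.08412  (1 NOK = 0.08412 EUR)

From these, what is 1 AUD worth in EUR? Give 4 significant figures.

1 AUD × 8.140 = 8.14 NOK
8.14 NOK × 0.08412 = 0.684737 EUR

AUD/EUR = 0.6847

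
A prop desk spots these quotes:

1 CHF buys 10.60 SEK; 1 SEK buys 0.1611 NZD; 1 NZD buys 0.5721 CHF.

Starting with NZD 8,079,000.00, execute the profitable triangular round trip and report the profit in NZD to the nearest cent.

Profitable loop is NZD → SEK → CHF → NZD:
NZD 8,079,000.00 ÷ 0.1611 = SEK 50,148,975.79
SEK 50,148,975.79 ÷ 10.60 = CHF 4,731,035.45
CHF 4,731,035.45 ÷ 0.5721 = NZD 8,269,595.27
Profit = NZD 8,269,595.27 − NZD 8,079,000.00

Profit: NZD 190,595.27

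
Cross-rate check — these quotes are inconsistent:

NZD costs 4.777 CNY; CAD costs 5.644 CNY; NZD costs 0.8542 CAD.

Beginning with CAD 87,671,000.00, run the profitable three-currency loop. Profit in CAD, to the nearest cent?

Profit: CAD 809,443.57

Profitable loop is CAD → CNY → NZD → CAD:
CAD 87,671,000.00 × 5.644 = CNY 494,815,124.00
CNY 494,815,124.00 ÷ 4.777 = NZD 103,582,818.51
NZD 103,582,818.51 × 0.8542 = CAD 88,480,443.57
Profit = CAD 88,480,443.57 − CAD 87,671,000.00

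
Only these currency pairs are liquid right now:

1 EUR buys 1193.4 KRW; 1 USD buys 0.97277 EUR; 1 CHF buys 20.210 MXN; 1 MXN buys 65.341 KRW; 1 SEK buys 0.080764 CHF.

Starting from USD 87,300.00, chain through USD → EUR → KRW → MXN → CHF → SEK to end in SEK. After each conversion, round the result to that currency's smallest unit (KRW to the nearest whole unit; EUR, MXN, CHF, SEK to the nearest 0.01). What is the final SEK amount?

SEK 950,255.81

USD 87,300.00 × 0.97277 = EUR 84,922.82
EUR 84,922.82 × 1193.4 = KRW 101,346,893
KRW 101,346,893 ÷ 65.341 = MXN 1,551,045.94
MXN 1,551,045.94 ÷ 20.210 = CHF 76,746.46
CHF 76,746.46 ÷ 0.080764 = SEK 950,255.81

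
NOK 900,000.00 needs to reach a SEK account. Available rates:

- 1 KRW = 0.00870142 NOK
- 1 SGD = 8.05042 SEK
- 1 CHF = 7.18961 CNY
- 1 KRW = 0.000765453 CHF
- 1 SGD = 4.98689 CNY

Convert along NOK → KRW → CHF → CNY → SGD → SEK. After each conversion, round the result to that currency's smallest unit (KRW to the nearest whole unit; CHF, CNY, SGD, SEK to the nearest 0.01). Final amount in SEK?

SEK 918,893.05

NOK 900,000.00 ÷ 0.00870142 = KRW 103,431,394
KRW 103,431,394 × 0.000765453 = CHF 79,171.87
CHF 79,171.87 × 7.18961 = CNY 569,214.87
CNY 569,214.87 ÷ 4.98689 = SGD 114,142.25
SGD 114,142.25 × 8.05042 = SEK 918,893.05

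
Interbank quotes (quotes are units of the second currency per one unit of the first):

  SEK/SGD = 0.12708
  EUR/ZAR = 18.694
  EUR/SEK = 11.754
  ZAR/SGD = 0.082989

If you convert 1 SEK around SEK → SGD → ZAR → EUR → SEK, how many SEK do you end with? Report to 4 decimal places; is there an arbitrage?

0.9628 (arbitrage exists)

Around SEK → SGD → ZAR → EUR → SEK: 1 × 0.12708 ÷ 0.082989 ÷ 18.694 × 11.754 = 0.962809
Product < 1; profitable direction is SEK → EUR → ZAR → SGD → SEK.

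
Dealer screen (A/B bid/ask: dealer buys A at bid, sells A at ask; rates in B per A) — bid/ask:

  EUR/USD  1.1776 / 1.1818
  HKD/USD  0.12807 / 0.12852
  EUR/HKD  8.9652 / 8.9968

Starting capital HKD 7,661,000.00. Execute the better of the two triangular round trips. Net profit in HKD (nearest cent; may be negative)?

Best loop HKD → EUR → USD → HKD:
HKD 7,661,000.00 ÷ 8.9968 (buy EUR at ask) = EUR 851,524.99
EUR 851,524.99 × 1.1776 (sell EUR at bid) = USD 1,002,755.82
USD 1,002,755.82 ÷ 0.12852 (buy HKD at ask) = HKD 7,802,332.90

Net profit: HKD 141,332.90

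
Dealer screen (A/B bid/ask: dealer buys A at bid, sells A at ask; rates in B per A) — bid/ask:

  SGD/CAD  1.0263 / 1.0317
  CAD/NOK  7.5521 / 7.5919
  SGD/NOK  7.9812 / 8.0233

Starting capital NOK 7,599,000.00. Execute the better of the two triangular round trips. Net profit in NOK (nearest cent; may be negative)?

Net profit: NOK 144,204.49

Best loop NOK → CAD → SGD → NOK:
NOK 7,599,000.00 ÷ 7.5919 (buy CAD at ask) = CAD 1,000,935.21
CAD 1,000,935.21 ÷ 1.0317 (buy SGD at ask) = SGD 970,180.49
SGD 970,180.49 × 7.9812 (sell SGD at bid) = NOK 7,743,204.49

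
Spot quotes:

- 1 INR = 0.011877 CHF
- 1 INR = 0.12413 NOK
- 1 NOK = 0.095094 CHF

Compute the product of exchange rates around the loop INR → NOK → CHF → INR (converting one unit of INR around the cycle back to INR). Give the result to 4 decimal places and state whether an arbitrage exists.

Around INR → NOK → CHF → INR: 1 × 0.12413 × 0.095094 ÷ 0.011877 = 0.993855
Product < 1; profitable direction is INR → CHF → NOK → INR.

0.9939 (arbitrage exists)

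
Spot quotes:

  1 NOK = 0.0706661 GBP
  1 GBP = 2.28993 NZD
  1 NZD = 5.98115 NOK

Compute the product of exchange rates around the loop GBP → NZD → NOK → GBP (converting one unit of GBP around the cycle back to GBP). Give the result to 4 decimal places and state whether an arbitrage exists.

0.9679 (arbitrage exists)

Around GBP → NZD → NOK → GBP: 1 × 2.28993 × 5.98115 × 0.0706661 = 0.967872
Product < 1; profitable direction is GBP → NOK → NZD → GBP.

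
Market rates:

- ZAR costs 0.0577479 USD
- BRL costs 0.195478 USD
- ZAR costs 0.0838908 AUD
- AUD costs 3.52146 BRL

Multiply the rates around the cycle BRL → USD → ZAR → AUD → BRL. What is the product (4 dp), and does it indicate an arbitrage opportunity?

Around BRL → USD → ZAR → AUD → BRL: 1 × 0.195478 ÷ 0.0577479 × 0.0838908 × 3.52146 = 0.999997
Product ≈ 1 (deviation 0.000%, within rounding noise).

1.0000 (no arbitrage)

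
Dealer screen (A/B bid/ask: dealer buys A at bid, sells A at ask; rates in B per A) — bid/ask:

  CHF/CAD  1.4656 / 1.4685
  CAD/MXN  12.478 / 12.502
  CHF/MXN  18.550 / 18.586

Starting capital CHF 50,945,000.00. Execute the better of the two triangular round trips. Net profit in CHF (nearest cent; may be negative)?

Net profit: CHF 529,487.95

Best loop CHF → MXN → CAD → CHF:
CHF 50,945,000.00 × 18.550 (sell CHF at bid) = MXN 945,029,750.00
MXN 945,029,750.00 ÷ 12.502 (buy CAD at ask) = CAD 75,590,285.55
CAD 75,590,285.55 ÷ 1.4685 (buy CHF at ask) = CHF 51,474,487.95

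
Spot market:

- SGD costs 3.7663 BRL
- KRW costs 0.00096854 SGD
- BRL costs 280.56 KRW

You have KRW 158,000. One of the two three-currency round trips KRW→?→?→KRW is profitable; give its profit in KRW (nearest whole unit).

Profitable loop is KRW → SGD → BRL → KRW:
KRW 158,000 × 0.00096854 = SGD 153.03
SGD 153.03 × 3.7663 = BRL 576.35
BRL 576.35 × 280.56 = KRW 161,702
Profit = KRW 161,702 − KRW 158,000

Profit: KRW 3,702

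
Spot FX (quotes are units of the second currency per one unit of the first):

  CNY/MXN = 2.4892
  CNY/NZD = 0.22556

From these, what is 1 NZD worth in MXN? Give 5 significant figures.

1 NZD ÷ 0.22556 = 4.43341 CNY
4.43341 CNY × 2.4892 = 11.0356 MXN

NZD/MXN = 11.036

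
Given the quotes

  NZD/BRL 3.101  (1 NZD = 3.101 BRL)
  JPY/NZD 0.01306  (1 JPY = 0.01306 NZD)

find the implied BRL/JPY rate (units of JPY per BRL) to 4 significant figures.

1 BRL ÷ 3.101 = 0.322477 NZD
0.322477 NZD ÷ 0.01306 = 24.6919 JPY

BRL/JPY = 24.69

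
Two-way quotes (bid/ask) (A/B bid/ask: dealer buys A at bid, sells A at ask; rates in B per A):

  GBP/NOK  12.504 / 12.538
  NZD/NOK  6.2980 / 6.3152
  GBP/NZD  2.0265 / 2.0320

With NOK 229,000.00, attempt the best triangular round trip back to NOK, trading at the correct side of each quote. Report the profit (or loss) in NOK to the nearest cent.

Net profit: NOK 4,107.63

Best loop NOK → GBP → NZD → NOK:
NOK 229,000.00 ÷ 12.538 (buy GBP at ask) = GBP 18,264.48
GBP 18,264.48 × 2.0265 (sell GBP at bid) = NZD 37,012.96
NZD 37,012.96 × 6.2980 (sell NZD at bid) = NOK 233,107.63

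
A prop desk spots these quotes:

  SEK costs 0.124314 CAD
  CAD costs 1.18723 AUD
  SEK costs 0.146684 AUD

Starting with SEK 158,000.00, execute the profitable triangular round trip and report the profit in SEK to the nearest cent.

Profit: SEK 975.15

Profitable loop is SEK → CAD → AUD → SEK:
SEK 158,000.00 × 0.124314 = CAD 19,641.61
CAD 19,641.61 × 1.18723 = AUD 23,319.11
AUD 23,319.11 ÷ 0.146684 = SEK 158,975.15
Profit = SEK 158,975.15 − SEK 158,000.00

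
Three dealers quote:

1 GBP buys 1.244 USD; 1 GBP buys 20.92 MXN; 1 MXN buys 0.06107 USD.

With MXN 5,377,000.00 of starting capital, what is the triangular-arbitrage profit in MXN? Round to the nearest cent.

Profit: MXN 145,163.44

Profitable loop is MXN → USD → GBP → MXN:
MXN 5,377,000.00 × 0.06107 = USD 328,373.39
USD 328,373.39 ÷ 1.244 = GBP 263,965.75
GBP 263,965.75 × 20.92 = MXN 5,522,163.44
Profit = MXN 5,522,163.44 − MXN 5,377,000.00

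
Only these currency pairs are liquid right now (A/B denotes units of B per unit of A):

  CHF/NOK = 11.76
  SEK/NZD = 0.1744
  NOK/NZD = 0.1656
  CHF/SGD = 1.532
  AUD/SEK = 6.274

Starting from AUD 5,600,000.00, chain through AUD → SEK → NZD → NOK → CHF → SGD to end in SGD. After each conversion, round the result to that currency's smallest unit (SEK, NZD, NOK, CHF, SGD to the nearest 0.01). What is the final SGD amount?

AUD 5,600,000.00 × 6.274 = SEK 35,134,400.00
SEK 35,134,400.00 × 0.1744 = NZD 6,127,439.36
NZD 6,127,439.36 ÷ 0.1656 = NOK 37,001,445.41
NOK 37,001,445.41 ÷ 11.76 = CHF 3,146,381.41
CHF 3,146,381.41 × 1.532 = SGD 4,820,256.32

SGD 4,820,256.32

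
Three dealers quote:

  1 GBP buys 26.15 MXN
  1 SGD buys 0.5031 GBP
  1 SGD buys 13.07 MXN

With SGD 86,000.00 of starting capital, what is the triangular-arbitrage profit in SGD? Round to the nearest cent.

Profit: SGD 566.30

Profitable loop is SGD → GBP → MXN → SGD:
SGD 86,000.00 × 0.5031 = GBP 43,266.60
GBP 43,266.60 × 26.15 = MXN 1,131,421.59
MXN 1,131,421.59 ÷ 13.07 = SGD 86,566.30
Profit = SGD 86,566.30 − SGD 86,000.00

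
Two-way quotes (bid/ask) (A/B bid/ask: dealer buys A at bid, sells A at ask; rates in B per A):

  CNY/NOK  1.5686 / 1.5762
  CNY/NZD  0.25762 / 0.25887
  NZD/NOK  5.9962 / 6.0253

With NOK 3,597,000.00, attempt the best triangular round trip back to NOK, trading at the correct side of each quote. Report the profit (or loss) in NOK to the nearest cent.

Best loop NOK → NZD → CNY → NOK:
NOK 3,597,000.00 ÷ 6.0253 (buy NZD at ask) = NZD 596,982.72
NZD 596,982.72 ÷ 0.25887 (buy CNY at ask) = CNY 2,306,110.10
CNY 2,306,110.10 × 1.5686 (sell CNY at bid) = NOK 3,617,364.31

Net profit: NOK 20,364.31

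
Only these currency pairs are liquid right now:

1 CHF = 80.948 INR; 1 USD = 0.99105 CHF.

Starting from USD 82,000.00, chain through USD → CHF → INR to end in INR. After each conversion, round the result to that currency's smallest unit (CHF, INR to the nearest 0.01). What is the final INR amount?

USD 82,000.00 × 0.99105 = CHF 81,266.10
CHF 81,266.10 × 80.948 = INR 6,578,328.26

INR 6,578,328.26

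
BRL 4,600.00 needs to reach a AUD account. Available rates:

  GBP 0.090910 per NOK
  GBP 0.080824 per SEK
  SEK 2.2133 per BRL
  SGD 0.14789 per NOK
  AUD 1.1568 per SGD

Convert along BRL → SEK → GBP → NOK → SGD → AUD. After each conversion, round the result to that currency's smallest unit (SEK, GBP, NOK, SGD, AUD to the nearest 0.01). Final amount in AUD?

BRL 4,600.00 × 2.2133 = SEK 10,181.18
SEK 10,181.18 × 0.080824 = GBP 822.88
GBP 822.88 ÷ 0.090910 = NOK 9,051.59
NOK 9,051.59 × 0.14789 = SGD 1,338.64
SGD 1,338.64 × 1.1568 = AUD 1,548.54

AUD 1,548.54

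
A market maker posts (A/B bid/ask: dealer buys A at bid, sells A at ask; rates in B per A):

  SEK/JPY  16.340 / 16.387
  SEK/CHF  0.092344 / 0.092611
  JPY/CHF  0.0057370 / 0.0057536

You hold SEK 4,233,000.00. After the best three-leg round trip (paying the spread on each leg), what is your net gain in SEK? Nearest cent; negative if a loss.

Net profit: SEK 51,721.48

Best loop SEK → JPY → CHF → SEK:
SEK 4,233,000.00 × 16.340 (sell SEK at bid) = JPY 69,167,220
JPY 69,167,220 × 0.0057370 (sell JPY at bid) = CHF 396,812.34
CHF 396,812.34 ÷ 0.092611 (buy SEK at ask) = SEK 4,284,721.48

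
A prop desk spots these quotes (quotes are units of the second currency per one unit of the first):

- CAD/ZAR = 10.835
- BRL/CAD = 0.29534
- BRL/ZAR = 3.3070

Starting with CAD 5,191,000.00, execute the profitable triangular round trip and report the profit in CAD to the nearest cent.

Profit: CAD 173,559.14

Profitable loop is CAD → BRL → ZAR → CAD:
CAD 5,191,000.00 ÷ 0.29534 = BRL 17,576,352.68
BRL 17,576,352.68 × 3.3070 = ZAR 58,124,998.31
ZAR 58,124,998.31 ÷ 10.835 = CAD 5,364,559.14
Profit = CAD 5,364,559.14 − CAD 5,191,000.00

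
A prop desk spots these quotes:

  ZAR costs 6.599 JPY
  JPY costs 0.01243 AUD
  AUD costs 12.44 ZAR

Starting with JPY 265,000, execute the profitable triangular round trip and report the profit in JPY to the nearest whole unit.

Profitable loop is JPY → AUD → ZAR → JPY:
JPY 265,000 × 0.01243 = AUD 3,293.95
AUD 3,293.95 × 12.44 = ZAR 40,976.74
ZAR 40,976.74 × 6.599 = JPY 270,405
Profit = JPY 270,405 − JPY 265,000

Profit: JPY 5,405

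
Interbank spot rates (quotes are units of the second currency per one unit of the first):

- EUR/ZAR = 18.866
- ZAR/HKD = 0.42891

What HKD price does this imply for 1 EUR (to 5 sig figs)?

1 EUR × 18.866 = 18.866 ZAR
18.866 ZAR × 0.42891 = 8.09182 HKD

EUR/HKD = 8.0918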